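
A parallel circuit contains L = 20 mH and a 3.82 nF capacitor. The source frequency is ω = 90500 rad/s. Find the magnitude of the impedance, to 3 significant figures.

4840 Ω

X_L = ωL = 1810 Ω
X_C = 1/(ωC) = 2890 Ω
Parallel: admittances add. Y = 1/(jωL) + jωC
Y = (0 − j0.000207) S
|Y| = 0.000207 S → |Z| = 1/|Y| = 4840 Ω, ∠Z = −∠Y = 90.0°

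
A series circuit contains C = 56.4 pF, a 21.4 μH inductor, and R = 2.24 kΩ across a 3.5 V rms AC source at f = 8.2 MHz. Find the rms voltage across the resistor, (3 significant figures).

ω = 2πf = 5.152e+07 rad/s
X_L = ωL = 1100 Ω
X_C = 1/(ωC) = 344 Ω
Net reactance X = X_L − X_C = 758 Ω
Z = 2240 + j758 Ω
|Z| = √(2240² + 758²) = 2360 Ω
I = V/|Z| = 1.48 mA
V_R = I·|Z_R| = 0.00148 × 2240 = 3.32 V

3.32 V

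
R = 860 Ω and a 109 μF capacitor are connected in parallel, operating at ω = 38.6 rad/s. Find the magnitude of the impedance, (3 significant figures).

X_C = 1/(ωC) = 238 Ω
Parallel: admittances add. Y = 1/R + jωC
Y = (0.00116 + j0.00421) S
|Y| = 0.00437 S → |Z| = 1/|Y| = 229 Ω, ∠Z = −∠Y = -74.6°

229 Ω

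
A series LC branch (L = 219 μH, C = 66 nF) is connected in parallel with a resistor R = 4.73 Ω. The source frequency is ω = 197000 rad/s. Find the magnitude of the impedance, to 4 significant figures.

4.684 Ω

X_L = ωL = 43.14 Ω
X_C = 1/(ωC) = 76.91 Ω
Branch 1: Z₁ = R = 4.730 Ω
Branch 2 (series LC): Z₂ = j(X_L − X_C) = −j33.77 Ω
Parallel: Z = Z₁Z₂/(Z₁+Z₂), |Z| = 4.684 Ω, ∠Z = -7.974°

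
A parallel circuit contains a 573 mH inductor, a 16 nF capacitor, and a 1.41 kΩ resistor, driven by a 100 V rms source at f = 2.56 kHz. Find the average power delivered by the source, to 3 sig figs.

ω = 2πf = 16080 rad/s
X_L = ωL = 9220 Ω
X_C = 1/(ωC) = 3890 Ω
Parallel: admittances add. Y = 1/R + 1/(jωL) + jωC
Y = (0.000709 + j0.000149) S
|Y| = 0.000725 S → |Z| = 1/|Y| = 1380 Ω, ∠Z = −∠Y = -11.9°
I = V/|Z| = 72.5 mA
P = VI cos φ = 100 × 0.0725 × cos(-11.9°) = 7.09 W

7.09 W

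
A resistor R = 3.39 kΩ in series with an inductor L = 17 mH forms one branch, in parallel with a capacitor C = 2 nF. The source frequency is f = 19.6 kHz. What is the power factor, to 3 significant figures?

ω = 2πf = 123200 rad/s
X_L = ωL = 2090 Ω
X_C = 1/(ωC) = 4060 Ω
Branch 1 (R+jX_L): Z₁ = 3390 + j2090 Ω, |Z₁| = 3980 Ω
Branch 2 (−jX_C): Z₂ = −j4060 Ω
Parallel: Z = Z₁Z₂/(Z₁+Z₂), |Z| = 4130 Ω, ∠Z = -28.2°
cos φ = cos(-28.2°) = 0.881

0.881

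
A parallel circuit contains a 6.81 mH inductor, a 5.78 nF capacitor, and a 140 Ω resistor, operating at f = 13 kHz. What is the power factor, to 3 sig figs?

0.983

ω = 2πf = 81680 rad/s
X_L = ωL = 556 Ω
X_C = 1/(ωC) = 2120 Ω
Parallel: admittances add. Y = 1/R + 1/(jωL) + jωC
Y = (0.00714 − j0.00133) S
|Y| = 0.00726 S → |Z| = 1/|Y| = 138 Ω, ∠Z = −∠Y = 10.5°
cos φ = cos(10.5°) = 0.983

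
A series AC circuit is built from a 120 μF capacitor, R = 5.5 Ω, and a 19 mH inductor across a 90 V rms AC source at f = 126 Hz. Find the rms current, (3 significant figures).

12.6 A

ω = 2πf = 791.7 rad/s
X_L = ωL = 15.0 Ω
X_C = 1/(ωC) = 10.5 Ω
Net reactance X = X_L − X_C = 4.52 Ω
Z = 5.50 + j4.52 Ω
|Z| = √(5.50² + 4.52²) = 7.12 Ω
I = V/|Z| = 90/7.12 = 12.6 A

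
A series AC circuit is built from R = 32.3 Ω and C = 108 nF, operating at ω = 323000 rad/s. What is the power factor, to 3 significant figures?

X_C = 1/(ωC) = 28.7 Ω
Z = 32.3 − j28.7 Ω
|Z| = √(32.3² + 28.7²) = 43.2 Ω
∠Z = arctan(-28.7/32.3) = -41.6°
cos φ = cos(-41.6°) = 0.748

0.748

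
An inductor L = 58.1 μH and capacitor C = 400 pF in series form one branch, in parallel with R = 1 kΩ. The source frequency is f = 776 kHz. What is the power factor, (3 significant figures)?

ω = 2πf = 4.876e+06 rad/s
X_L = ωL = 283 Ω
X_C = 1/(ωC) = 513 Ω
Branch 1: Z₁ = R = 1000 Ω
Branch 2 (series LC): Z₂ = j(X_L − X_C) = −j229 Ω
Parallel: Z = Z₁Z₂/(Z₁+Z₂), |Z| = 224 Ω, ∠Z = -77.1°
cos φ = cos(-77.1°) = 0.224

0.224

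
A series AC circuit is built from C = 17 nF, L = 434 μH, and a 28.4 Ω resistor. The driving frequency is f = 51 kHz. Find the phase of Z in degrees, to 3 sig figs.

ω = 2πf = 320400 rad/s
X_L = ωL = 139 Ω
X_C = 1/(ωC) = 184 Ω
Net reactance X = X_L − X_C = -44.5 Ω
Z = 28.4 − j44.5 Ω
|Z| = √(28.4² + 44.5²) = 52.8 Ω
∠Z = arctan(-44.5/28.4) = -57.5°

-57.5°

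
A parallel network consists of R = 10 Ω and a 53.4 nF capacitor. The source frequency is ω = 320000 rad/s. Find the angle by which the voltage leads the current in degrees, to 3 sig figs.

-9.70°

X_C = 1/(ωC) = 58.5 Ω
Parallel: admittances add. Y = 1/R + jωC
Y = (0.100 + j0.0171) S
|Y| = 0.101 S → |Z| = 1/|Y| = 9.86 Ω, ∠Z = −∠Y = -9.70°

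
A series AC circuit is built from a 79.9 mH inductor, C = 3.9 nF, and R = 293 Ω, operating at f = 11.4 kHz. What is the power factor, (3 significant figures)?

0.135

ω = 2πf = 71630 rad/s
X_L = ωL = 5720 Ω
X_C = 1/(ωC) = 3580 Ω
Net reactance X = X_L − X_C = 2140 Ω
Z = 293 + j2140 Ω
|Z| = √(293² + 2140²) = 2160 Ω
∠Z = arctan(2140/293) = 82.2°
cos φ = cos(82.2°) = 0.135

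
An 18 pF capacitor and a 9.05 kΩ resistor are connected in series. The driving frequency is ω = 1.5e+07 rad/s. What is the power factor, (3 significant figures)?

X_C = 1/(ωC) = 3700 Ω
Z = 9050 − j3700 Ω
|Z| = √(9050² + 3700²) = 9780 Ω
∠Z = arctan(-3700/9050) = -22.3°
cos φ = cos(-22.3°) = 0.925

0.925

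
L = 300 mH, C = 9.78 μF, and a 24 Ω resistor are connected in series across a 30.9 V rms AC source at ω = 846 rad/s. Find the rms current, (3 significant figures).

X_L = ωL = 254 Ω
X_C = 1/(ωC) = 121 Ω
Net reactance X = X_L − X_C = 133 Ω
Z = 24.0 + j133 Ω
|Z| = √(24.0² + 133²) = 135 Ω
I = V/|Z| = 30.9/135 = 229 mA

229 mA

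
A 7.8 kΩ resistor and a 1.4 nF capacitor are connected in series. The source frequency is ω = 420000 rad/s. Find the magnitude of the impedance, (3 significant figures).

7980 Ω

X_C = 1/(ωC) = 1700 Ω
Z = 7800 − j1700 Ω
|Z| = √(7800² + 1700²) = 7980 Ω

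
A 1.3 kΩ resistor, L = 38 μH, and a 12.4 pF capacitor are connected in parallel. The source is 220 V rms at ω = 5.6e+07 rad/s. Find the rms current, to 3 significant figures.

176 mA

X_L = ωL = 2130 Ω
X_C = 1/(ωC) = 1440 Ω
Parallel: admittances add. Y = 1/R + 1/(jωL) + jωC
Y = (0.000769 + j0.000224) S
|Y| = 0.000801 S → |Z| = 1/|Y| = 1250 Ω, ∠Z = −∠Y = -16.3°
I = V/|Z| = 220/1250 = 176 mA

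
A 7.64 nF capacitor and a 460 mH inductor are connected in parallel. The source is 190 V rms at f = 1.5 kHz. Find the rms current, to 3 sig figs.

30.1 mA

ω = 2πf = 9425 rad/s
X_L = ωL = 4340 Ω
X_C = 1/(ωC) = 13900 Ω
Parallel: admittances add. Y = 1/(jωL) + jωC
Y = (0 − j0.000159) S
|Y| = 0.000159 S → |Z| = 1/|Y| = 6300 Ω, ∠Z = −∠Y = 90.0°
I = V/|Z| = 190/6300 = 30.1 mA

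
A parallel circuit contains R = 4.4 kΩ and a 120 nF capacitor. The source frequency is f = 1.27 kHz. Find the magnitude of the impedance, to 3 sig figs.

1020 Ω

ω = 2πf = 7980 rad/s
X_C = 1/(ωC) = 1040 Ω
Parallel: admittances add. Y = 1/R + jωC
Y = (0.000227 + j0.000958) S
|Y| = 0.000984 S → |Z| = 1/|Y| = 1020 Ω, ∠Z = −∠Y = -76.6°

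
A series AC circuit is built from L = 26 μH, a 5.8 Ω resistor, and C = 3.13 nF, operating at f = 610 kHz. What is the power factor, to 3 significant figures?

ω = 2πf = 3.833e+06 rad/s
X_L = ωL = 99.7 Ω
X_C = 1/(ωC) = 83.4 Ω
Net reactance X = X_L − X_C = 16.3 Ω
Z = 5.80 + j16.3 Ω
|Z| = √(5.80² + 16.3²) = 17.3 Ω
∠Z = arctan(16.3/5.80) = 70.4°
cos φ = cos(70.4°) = 0.335

0.335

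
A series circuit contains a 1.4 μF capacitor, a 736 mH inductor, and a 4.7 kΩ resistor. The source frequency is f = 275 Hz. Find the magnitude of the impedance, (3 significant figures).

ω = 2πf = 1728 rad/s
X_L = ωL = 1270 Ω
X_C = 1/(ωC) = 413 Ω
Net reactance X = X_L − X_C = 858 Ω
Z = 4700 + j858 Ω
|Z| = √(4700² + 858²) = 4780 Ω

4780 Ω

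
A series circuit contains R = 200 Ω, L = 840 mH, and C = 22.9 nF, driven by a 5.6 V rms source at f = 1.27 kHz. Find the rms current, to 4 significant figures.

ω = 2πf = 7980 rad/s
X_L = ωL = 6703 Ω
X_C = 1/(ωC) = 5472 Ω
Net reactance X = X_L − X_C = 1230 Ω
Z = 200.0 + j1230 Ω
|Z| = √(200.0² + 1230²) = 1247 Ω
I = V/|Z| = 5.6/1247 = 4.492 mA

4.492 mA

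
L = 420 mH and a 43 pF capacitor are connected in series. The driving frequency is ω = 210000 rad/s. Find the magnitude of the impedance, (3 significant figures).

22500 Ω

X_L = ωL = 88200 Ω
X_C = 1/(ωC) = 111000 Ω
Net reactance X = X_L − X_C = -22500 Ω
Z = − j22500 Ω
|Z| = √(0² + 22500²) = 22500 Ω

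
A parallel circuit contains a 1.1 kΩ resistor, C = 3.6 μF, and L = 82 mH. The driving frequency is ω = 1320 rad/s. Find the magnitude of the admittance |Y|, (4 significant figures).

4.578 mS

X_L = ωL = 108.2 Ω
X_C = 1/(ωC) = 210.4 Ω
Parallel: admittances add. Y = 1/R + 1/(jωL) + jωC
Y = (0.0009091 − j0.004487) S
|Y| = 0.004578 S → |Z| = 1/|Y| = 218.4 Ω, ∠Z = −∠Y = 78.55°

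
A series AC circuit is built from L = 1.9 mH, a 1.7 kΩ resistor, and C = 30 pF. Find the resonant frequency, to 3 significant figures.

667 kHz

ω₀ = 1/√(LC) = 1/√(0.0019 × 3e-11) = 4.189e+06 rad/s
f₀ = ω₀/(2π) = 667 kHz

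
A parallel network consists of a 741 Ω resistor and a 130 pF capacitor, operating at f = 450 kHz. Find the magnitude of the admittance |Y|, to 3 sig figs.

1.40 mS

ω = 2πf = 2.827e+06 rad/s
X_C = 1/(ωC) = 2720 Ω
Parallel: admittances add. Y = 1/R + jωC
Y = (0.00135 + j0.000368) S
|Y| = 0.00140 S → |Z| = 1/|Y| = 715 Ω, ∠Z = −∠Y = -15.2°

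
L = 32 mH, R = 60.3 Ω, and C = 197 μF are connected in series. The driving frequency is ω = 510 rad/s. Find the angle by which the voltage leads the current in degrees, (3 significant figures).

6.03°

X_L = ωL = 16.3 Ω
X_C = 1/(ωC) = 9.95 Ω
Net reactance X = X_L − X_C = 6.37 Ω
Z = 60.3 + j6.37 Ω
|Z| = √(60.3² + 6.37²) = 60.6 Ω
∠Z = arctan(6.37/60.3) = 6.03°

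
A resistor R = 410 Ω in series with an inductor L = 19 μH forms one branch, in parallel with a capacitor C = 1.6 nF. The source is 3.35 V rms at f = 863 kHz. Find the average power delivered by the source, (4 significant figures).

ω = 2πf = 5.422e+06 rad/s
X_L = ωL = 103.0 Ω
X_C = 1/(ωC) = 115.3 Ω
Branch 1 (R+jX_L): Z₁ = 410.0 + j103.0 Ω, |Z₁| = 422.7 Ω
Branch 2 (−jX_C): Z₂ = −j115.3 Ω
Parallel: Z = Z₁Z₂/(Z₁+Z₂), |Z| = 118.8 Ω, ∠Z = -74.19°
I = V/|Z| = 28.20 mA
P = VI cos φ = 3.35 × 0.02820 × cos(-74.19°) = 25.75 mW

25.75 mW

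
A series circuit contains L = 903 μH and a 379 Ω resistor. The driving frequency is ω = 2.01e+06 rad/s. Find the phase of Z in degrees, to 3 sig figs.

X_L = ωL = 1820 Ω
Z = 379 + j1820 Ω
|Z| = √(379² + 1820²) = 1850 Ω
∠Z = arctan(1820/379) = 78.2°

78.2°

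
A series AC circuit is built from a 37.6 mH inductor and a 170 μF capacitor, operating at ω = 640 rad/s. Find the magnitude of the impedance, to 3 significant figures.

14.9 Ω

X_L = ωL = 24.1 Ω
X_C = 1/(ωC) = 9.19 Ω
Net reactance X = X_L − X_C = 14.9 Ω
Z = j14.9 Ω
|Z| = √(0² + 14.9²) = 14.9 Ω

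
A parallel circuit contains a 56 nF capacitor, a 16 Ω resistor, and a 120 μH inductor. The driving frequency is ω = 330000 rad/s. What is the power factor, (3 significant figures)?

0.994

X_L = ωL = 39.6 Ω
X_C = 1/(ωC) = 54.1 Ω
Parallel: admittances add. Y = 1/R + 1/(jωL) + jωC
Y = (0.0625 − j0.00677) S
|Y| = 0.0629 S → |Z| = 1/|Y| = 15.9 Ω, ∠Z = −∠Y = 6.18°
cos φ = cos(6.18°) = 0.994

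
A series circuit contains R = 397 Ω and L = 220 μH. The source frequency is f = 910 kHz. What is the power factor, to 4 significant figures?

ω = 2πf = 5.718e+06 rad/s
X_L = ωL = 1258 Ω
Z = 397.0 + j1258 Ω
|Z| = √(397.0² + 1258²) = 1319 Ω
∠Z = arctan(1258/397.0) = 72.48°
cos φ = cos(72.48°) = 0.3010

0.3010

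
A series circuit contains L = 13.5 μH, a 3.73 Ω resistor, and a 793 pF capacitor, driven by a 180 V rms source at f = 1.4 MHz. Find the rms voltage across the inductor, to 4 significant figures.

ω = 2πf = 8.796e+06 rad/s
X_L = ωL = 118.8 Ω
X_C = 1/(ωC) = 143.4 Ω
Net reactance X = X_L − X_C = -24.60 Ω
Z = 3.730 − j24.60 Ω
|Z| = √(3.730² + 24.60²) = 24.89 Ω
I = V/|Z| = 7.233 A
V_L = I·|Z_L| = 7.233 × 118.8 = 858.9 V

858.9 V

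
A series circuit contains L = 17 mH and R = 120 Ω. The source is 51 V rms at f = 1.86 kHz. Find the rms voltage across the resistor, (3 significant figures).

26.4 V

ω = 2πf = 11690 rad/s
X_L = ωL = 199 Ω
Z = 120 + j199 Ω
|Z| = √(120² + 199²) = 232 Ω
I = V/|Z| = 220 mA
V_R = I·|Z_R| = 0.220 × 120 = 26.4 V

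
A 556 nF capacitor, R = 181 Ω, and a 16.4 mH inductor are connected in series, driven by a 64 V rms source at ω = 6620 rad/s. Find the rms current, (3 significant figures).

X_L = ωL = 109 Ω
X_C = 1/(ωC) = 272 Ω
Net reactance X = X_L − X_C = -163 Ω
Z = 181 − j163 Ω
|Z| = √(181² + 163²) = 244 Ω
I = V/|Z| = 64/244 = 263 mA

263 mA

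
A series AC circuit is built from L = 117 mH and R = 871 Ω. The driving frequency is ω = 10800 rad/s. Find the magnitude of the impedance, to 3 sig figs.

X_L = ωL = 1260 Ω
Z = 871 + j1260 Ω
|Z| = √(871² + 1260²) = 1530 Ω

1530 Ω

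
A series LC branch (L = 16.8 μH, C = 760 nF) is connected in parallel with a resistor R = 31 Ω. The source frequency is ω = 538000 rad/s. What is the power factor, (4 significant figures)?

X_L = ωL = 9.038 Ω
X_C = 1/(ωC) = 2.446 Ω
Branch 1: Z₁ = R = 31.00 Ω
Branch 2 (series LC): Z₂ = j(X_L − X_C) = j6.593 Ω
Parallel: Z = Z₁Z₂/(Z₁+Z₂), |Z| = 6.448 Ω, ∠Z = 77.99°
cos φ = cos(77.99°) = 0.2080

0.2080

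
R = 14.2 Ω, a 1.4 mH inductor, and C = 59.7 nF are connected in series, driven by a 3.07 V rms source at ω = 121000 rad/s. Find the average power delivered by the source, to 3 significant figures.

115 mW

X_L = ωL = 169 Ω
X_C = 1/(ωC) = 138 Ω
Net reactance X = X_L − X_C = 31.0 Ω
Z = 14.2 + j31.0 Ω
|Z| = √(14.2² + 31.0²) = 34.1 Ω
∠Z = arctan(31.0/14.2) = 65.4°
I = V/|Z| = 90.1 mA
P = VI cos φ = 3.07 × 0.0901 × cos(65.4°) = 115 mW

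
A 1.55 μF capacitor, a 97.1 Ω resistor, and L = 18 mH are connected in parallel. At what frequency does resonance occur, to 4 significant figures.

952.8 Hz

ω₀ = 1/√(LC) = 1/√(0.018 × 1.55e-06) = 5987 rad/s
f₀ = ω₀/(2π) = 952.8 Hz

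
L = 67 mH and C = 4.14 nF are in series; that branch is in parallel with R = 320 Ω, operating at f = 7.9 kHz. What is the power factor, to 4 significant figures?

ω = 2πf = 49640 rad/s
X_L = ωL = 3326 Ω
X_C = 1/(ωC) = 4866 Ω
Branch 1: Z₁ = R = 320.0 Ω
Branch 2 (series LC): Z₂ = j(X_L − X_C) = −j1541 Ω
Parallel: Z = Z₁Z₂/(Z₁+Z₂), |Z| = 313.3 Ω, ∠Z = -11.73°
cos φ = cos(-11.73°) = 0.9791

0.9791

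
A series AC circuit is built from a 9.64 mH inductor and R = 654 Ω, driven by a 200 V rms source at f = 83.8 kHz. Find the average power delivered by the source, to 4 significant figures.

998.8 mW

ω = 2πf = 526500 rad/s
X_L = ωL = 5076 Ω
Z = 654.0 + j5076 Ω
|Z| = √(654.0² + 5076²) = 5118 Ω
∠Z = arctan(5076/654.0) = 82.66°
I = V/|Z| = 39.08 mA
P = VI cos φ = 200 × 0.03908 × cos(82.66°) = 998.8 mW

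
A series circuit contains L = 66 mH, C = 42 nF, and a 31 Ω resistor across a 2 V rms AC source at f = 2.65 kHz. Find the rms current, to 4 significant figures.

6.015 mA

ω = 2πf = 16650 rad/s
X_L = ωL = 1099 Ω
X_C = 1/(ωC) = 1430 Ω
Net reactance X = X_L − X_C = -331.0 Ω
Z = 31.00 − j331.0 Ω
|Z| = √(31.00² + 331.0²) = 332.5 Ω
I = V/|Z| = 2/332.5 = 6.015 mA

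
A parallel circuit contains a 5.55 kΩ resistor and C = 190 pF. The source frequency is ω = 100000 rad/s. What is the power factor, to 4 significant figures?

X_C = 1/(ωC) = 52630 Ω
Parallel: admittances add. Y = 1/R + jωC
Y = (0.0001802 + j1.9e-05) S
|Y| = 0.0001812 S → |Z| = 1/|Y| = 5519 Ω, ∠Z = −∠Y = -6.020°
cos φ = cos(-6.020°) = 0.9945

0.9945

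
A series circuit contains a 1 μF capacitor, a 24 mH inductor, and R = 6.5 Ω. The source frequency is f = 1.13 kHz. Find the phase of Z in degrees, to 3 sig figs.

77.6°

ω = 2πf = 7100 rad/s
X_L = ωL = 170 Ω
X_C = 1/(ωC) = 141 Ω
Net reactance X = X_L − X_C = 29.6 Ω
Z = 6.50 + j29.6 Ω
|Z| = √(6.50² + 29.6²) = 30.3 Ω
∠Z = arctan(29.6/6.50) = 77.6°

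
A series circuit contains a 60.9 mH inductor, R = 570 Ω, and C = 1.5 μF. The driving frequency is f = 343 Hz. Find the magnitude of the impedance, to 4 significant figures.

ω = 2πf = 2155 rad/s
X_L = ωL = 131.2 Ω
X_C = 1/(ωC) = 309.3 Ω
Net reactance X = X_L − X_C = -178.1 Ω
Z = 570.0 − j178.1 Ω
|Z| = √(570.0² + 178.1²) = 597.2 Ω

597.2 Ω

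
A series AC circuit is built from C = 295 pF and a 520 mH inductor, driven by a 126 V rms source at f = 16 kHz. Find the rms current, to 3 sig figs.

6.79 mA

ω = 2πf = 100500 rad/s
X_L = ωL = 52300 Ω
X_C = 1/(ωC) = 33700 Ω
Net reactance X = X_L − X_C = 18600 Ω
Z = j18600 Ω
|Z| = √(0² + 18600²) = 18600 Ω
I = V/|Z| = 126/18600 = 6.79 mA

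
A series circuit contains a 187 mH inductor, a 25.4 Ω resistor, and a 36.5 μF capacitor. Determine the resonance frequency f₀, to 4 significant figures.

60.92 Hz

ω₀ = 1/√(LC) = 1/√(0.187 × 3.65e-05) = 382.8 rad/s
f₀ = ω₀/(2π) = 60.92 Hz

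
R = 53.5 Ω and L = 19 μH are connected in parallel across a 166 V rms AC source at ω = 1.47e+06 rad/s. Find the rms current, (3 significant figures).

6.70 A

X_L = ωL = 27.9 Ω
Parallel: admittances add. Y = 1/R + 1/(jωL)
Y = (0.0187 − j0.0358) S
|Y| = 0.0404 S → |Z| = 1/|Y| = 24.8 Ω, ∠Z = −∠Y = 62.4°
I = V/|Z| = 166/24.8 = 6.70 A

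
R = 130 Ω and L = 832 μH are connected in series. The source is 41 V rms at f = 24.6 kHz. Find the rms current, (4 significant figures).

ω = 2πf = 154600 rad/s
X_L = ωL = 128.6 Ω
Z = 130.0 + j128.6 Ω
|Z| = √(130.0² + 128.6²) = 182.9 Ω
I = V/|Z| = 41/182.9 = 224.2 mA

224.2 mA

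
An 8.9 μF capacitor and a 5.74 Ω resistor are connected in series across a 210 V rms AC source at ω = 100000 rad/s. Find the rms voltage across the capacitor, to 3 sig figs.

X_C = 1/(ωC) = 1.12 Ω
Z = 5.74 − j1.12 Ω
|Z| = √(5.74² + 1.12²) = 5.85 Ω
I = V/|Z| = 35.9 A
V_C = I·|Z_C| = 35.9 × 1.12 = 40.3 V

40.3 V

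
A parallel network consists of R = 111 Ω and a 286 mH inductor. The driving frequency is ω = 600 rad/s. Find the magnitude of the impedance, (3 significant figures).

93.2 Ω

X_L = ωL = 172 Ω
Parallel: admittances add. Y = 1/R + 1/(jωL)
Y = (0.00901 − j0.00583) S
|Y| = 0.0107 S → |Z| = 1/|Y| = 93.2 Ω, ∠Z = −∠Y = 32.9°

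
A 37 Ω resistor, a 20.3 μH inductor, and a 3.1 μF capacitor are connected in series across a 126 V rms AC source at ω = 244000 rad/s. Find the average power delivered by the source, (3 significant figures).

425 W

X_L = ωL = 4.95 Ω
X_C = 1/(ωC) = 1.32 Ω
Net reactance X = X_L − X_C = 3.63 Ω
Z = 37.0 + j3.63 Ω
|Z| = √(37.0² + 3.63²) = 37.2 Ω
∠Z = arctan(3.63/37.0) = 5.61°
I = V/|Z| = 3.39 A
P = VI cos φ = 126 × 3.39 × cos(5.61°) = 425 W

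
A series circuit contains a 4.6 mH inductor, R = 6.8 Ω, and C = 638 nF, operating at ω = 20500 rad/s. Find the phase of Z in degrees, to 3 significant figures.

X_L = ωL = 94.3 Ω
X_C = 1/(ωC) = 76.5 Ω
Net reactance X = X_L − X_C = 17.8 Ω
Z = 6.80 + j17.8 Ω
|Z| = √(6.80² + 17.8²) = 19.1 Ω
∠Z = arctan(17.8/6.80) = 69.1°

69.1°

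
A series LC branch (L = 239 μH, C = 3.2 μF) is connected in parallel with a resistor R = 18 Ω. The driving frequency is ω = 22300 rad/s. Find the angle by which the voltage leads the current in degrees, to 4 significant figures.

X_L = ωL = 5.330 Ω
X_C = 1/(ωC) = 14.01 Ω
Branch 1: Z₁ = R = 18.00 Ω
Branch 2 (series LC): Z₂ = j(X_L − X_C) = −j8.684 Ω
Parallel: Z = Z₁Z₂/(Z₁+Z₂), |Z| = 7.821 Ω, ∠Z = -64.25°

-64.25°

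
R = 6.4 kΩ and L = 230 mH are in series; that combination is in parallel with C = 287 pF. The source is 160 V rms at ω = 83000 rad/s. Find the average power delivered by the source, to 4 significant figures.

X_L = ωL = 19090 Ω
X_C = 1/(ωC) = 41980 Ω
Branch 1 (R+jX_L): Z₁ = 6400 + j19090 Ω, |Z₁| = 20130 Ω
Branch 2 (−jX_C): Z₂ = −j41980 Ω
Parallel: Z = Z₁Z₂/(Z₁+Z₂), |Z| = 35560 Ω, ∠Z = 55.85°
I = V/|Z| = 4.499 mA
P = VI cos φ = 160 × 0.004499 × cos(55.85°) = 404.2 mW

404.2 mW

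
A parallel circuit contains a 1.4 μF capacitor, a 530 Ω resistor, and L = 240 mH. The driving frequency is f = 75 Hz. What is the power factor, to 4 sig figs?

ω = 2πf = 471.2 rad/s
X_L = ωL = 113.1 Ω
X_C = 1/(ωC) = 1516 Ω
Parallel: admittances add. Y = 1/R + 1/(jωL) + jωC
Y = (0.001887 − j0.008182) S
|Y| = 0.008397 S → |Z| = 1/|Y| = 119.1 Ω, ∠Z = −∠Y = 77.01°
cos φ = cos(77.01°) = 0.2247

0.2247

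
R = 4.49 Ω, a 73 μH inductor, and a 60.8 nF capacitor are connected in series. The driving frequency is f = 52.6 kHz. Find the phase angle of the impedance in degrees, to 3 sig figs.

-80.1°

ω = 2πf = 330500 rad/s
X_L = ωL = 24.1 Ω
X_C = 1/(ωC) = 49.8 Ω
Net reactance X = X_L − X_C = -25.6 Ω
Z = 4.49 − j25.6 Ω
|Z| = √(4.49² + 25.6²) = 26.0 Ω
∠Z = arctan(-25.6/4.49) = -80.1°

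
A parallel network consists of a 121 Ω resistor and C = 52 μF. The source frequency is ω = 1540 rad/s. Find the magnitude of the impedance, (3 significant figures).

12.4 Ω

X_C = 1/(ωC) = 12.5 Ω
Parallel: admittances add. Y = 1/R + jωC
Y = (0.00826 + j0.0801) S
|Y| = 0.0805 S → |Z| = 1/|Y| = 12.4 Ω, ∠Z = −∠Y = -84.1°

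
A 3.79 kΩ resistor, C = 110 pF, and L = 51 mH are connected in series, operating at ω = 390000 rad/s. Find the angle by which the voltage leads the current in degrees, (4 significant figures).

-42.06°

X_L = ωL = 19890 Ω
X_C = 1/(ωC) = 23310 Ω
Net reactance X = X_L − X_C = -3420 Ω
Z = 3790 − j3420 Ω
|Z| = √(3790² + 3420²) = 5105 Ω
∠Z = arctan(-3420/3790) = -42.06°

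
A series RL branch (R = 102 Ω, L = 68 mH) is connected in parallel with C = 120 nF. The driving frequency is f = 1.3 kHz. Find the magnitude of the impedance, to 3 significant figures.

ω = 2πf = 8168 rad/s
X_L = ωL = 555 Ω
X_C = 1/(ωC) = 1020 Ω
Branch 1 (R+jX_L): Z₁ = 102 + j555 Ω, |Z₁| = 565 Ω
Branch 2 (−jX_C): Z₂ = −j1020 Ω
Parallel: Z = Z₁Z₂/(Z₁+Z₂), |Z| = 1210 Ω, ∠Z = 67.2°

1210 Ω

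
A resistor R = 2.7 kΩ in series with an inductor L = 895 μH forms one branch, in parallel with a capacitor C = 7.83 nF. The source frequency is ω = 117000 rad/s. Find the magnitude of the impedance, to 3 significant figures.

X_L = ωL = 105 Ω
X_C = 1/(ωC) = 1090 Ω
Branch 1 (R+jX_L): Z₁ = 2700 + j105 Ω, |Z₁| = 2700 Ω
Branch 2 (−jX_C): Z₂ = −j1090 Ω
Parallel: Z = Z₁Z₂/(Z₁+Z₂), |Z| = 1030 Ω, ∠Z = -67.7°

1030 Ω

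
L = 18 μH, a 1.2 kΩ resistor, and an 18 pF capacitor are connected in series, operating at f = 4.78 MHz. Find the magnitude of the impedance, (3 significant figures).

ω = 2πf = 3.003e+07 rad/s
X_L = ωL = 541 Ω
X_C = 1/(ωC) = 1850 Ω
Net reactance X = X_L − X_C = -1310 Ω
Z = 1200 − j1310 Ω
|Z| = √(1200² + 1310²) = 1780 Ω

1780 Ω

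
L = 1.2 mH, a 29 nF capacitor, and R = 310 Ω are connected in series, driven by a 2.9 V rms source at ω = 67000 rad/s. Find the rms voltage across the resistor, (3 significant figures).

X_L = ωL = 80.4 Ω
X_C = 1/(ωC) = 515 Ω
Net reactance X = X_L − X_C = -434 Ω
Z = 310 − j434 Ω
|Z| = √(310² + 434²) = 534 Ω
I = V/|Z| = 5.44 mA
V_R = I·|Z_R| = 0.00544 × 310 = 1.68 V

1.68 V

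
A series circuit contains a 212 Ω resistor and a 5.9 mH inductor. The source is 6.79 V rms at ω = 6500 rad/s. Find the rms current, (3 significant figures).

31.5 mA

X_L = ωL = 38.4 Ω
Z = 212 + j38.4 Ω
|Z| = √(212² + 38.4²) = 215 Ω
I = V/|Z| = 6.79/215 = 31.5 mA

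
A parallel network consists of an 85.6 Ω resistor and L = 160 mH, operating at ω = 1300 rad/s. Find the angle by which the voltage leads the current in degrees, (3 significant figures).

22.4°

X_L = ωL = 208 Ω
Parallel: admittances add. Y = 1/R + 1/(jωL)
Y = (0.0117 − j0.00481) S
|Y| = 0.0126 S → |Z| = 1/|Y| = 79.2 Ω, ∠Z = −∠Y = 22.4°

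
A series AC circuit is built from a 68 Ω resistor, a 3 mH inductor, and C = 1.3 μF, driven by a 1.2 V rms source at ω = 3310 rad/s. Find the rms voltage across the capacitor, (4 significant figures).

X_L = ωL = 9.930 Ω
X_C = 1/(ωC) = 232.4 Ω
Net reactance X = X_L − X_C = -222.5 Ω
Z = 68.00 − j222.5 Ω
|Z| = √(68.00² + 222.5²) = 232.6 Ω
I = V/|Z| = 5.158 mA
V_C = I·|Z_C| = 0.005158 × 232.4 = 1.199 V

1.199 V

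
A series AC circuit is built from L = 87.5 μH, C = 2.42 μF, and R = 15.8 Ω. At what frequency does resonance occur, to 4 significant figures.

10.94 kHz

ω₀ = 1/√(LC) = 1/√(8.75e-05 × 2.42e-06) = 68720 rad/s
f₀ = ω₀/(2π) = 10.94 kHz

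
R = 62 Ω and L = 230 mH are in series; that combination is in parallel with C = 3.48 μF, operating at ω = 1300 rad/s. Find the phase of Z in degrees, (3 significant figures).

-63.2°

X_L = ωL = 299 Ω
X_C = 1/(ωC) = 221 Ω
Branch 1 (R+jX_L): Z₁ = 62.0 + j299 Ω, |Z₁| = 305 Ω
Branch 2 (−jX_C): Z₂ = −j221 Ω
Parallel: Z = Z₁Z₂/(Z₁+Z₂), |Z| = 678 Ω, ∠Z = -63.2°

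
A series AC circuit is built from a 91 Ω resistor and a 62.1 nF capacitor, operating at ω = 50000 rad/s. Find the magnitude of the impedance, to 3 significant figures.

335 Ω

X_C = 1/(ωC) = 322 Ω
Z = 91.0 − j322 Ω
|Z| = √(91.0² + 322²) = 335 Ω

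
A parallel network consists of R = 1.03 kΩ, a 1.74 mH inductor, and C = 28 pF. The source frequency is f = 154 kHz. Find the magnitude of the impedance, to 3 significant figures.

ω = 2πf = 967600 rad/s
X_L = ωL = 1680 Ω
X_C = 1/(ωC) = 36900 Ω
Parallel: admittances add. Y = 1/R + 1/(jωL) + jωC
Y = (0.000971 − j0.000567) S
|Y| = 0.00112 S → |Z| = 1/|Y| = 889 Ω, ∠Z = −∠Y = 30.3°

889 Ω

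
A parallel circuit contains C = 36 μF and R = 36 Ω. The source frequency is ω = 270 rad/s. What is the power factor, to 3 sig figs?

0.944

X_C = 1/(ωC) = 103 Ω
Parallel: admittances add. Y = 1/R + jωC
Y = (0.0278 + j0.00972) S
|Y| = 0.0294 S → |Z| = 1/|Y| = 34.0 Ω, ∠Z = −∠Y = -19.3°
cos φ = cos(-19.3°) = 0.944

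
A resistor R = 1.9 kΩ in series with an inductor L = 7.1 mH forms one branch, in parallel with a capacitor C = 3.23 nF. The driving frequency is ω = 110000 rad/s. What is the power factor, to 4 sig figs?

X_L = ωL = 781.0 Ω
X_C = 1/(ωC) = 2815 Ω
Branch 1 (R+jX_L): Z₁ = 1900 + j781.0 Ω, |Z₁| = 2054 Ω
Branch 2 (−jX_C): Z₂ = −j2815 Ω
Parallel: Z = Z₁Z₂/(Z₁+Z₂), |Z| = 2078 Ω, ∠Z = -20.71°
cos φ = cos(-20.71°) = 0.9354

0.9354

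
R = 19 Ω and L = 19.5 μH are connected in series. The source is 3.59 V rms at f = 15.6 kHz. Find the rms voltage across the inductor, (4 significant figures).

ω = 2πf = 98020 rad/s
X_L = ωL = 1.911 Ω
Z = 19.00 + j1.911 Ω
|Z| = √(19.00² + 1.911²) = 19.10 Ω
I = V/|Z| = 188.0 mA
V_L = I·|Z_L| = 0.1880 × 1.911 = 0.3593 V

0.3593 V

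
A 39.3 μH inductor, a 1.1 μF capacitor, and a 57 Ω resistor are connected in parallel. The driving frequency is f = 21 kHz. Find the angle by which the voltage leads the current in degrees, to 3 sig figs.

ω = 2πf = 131900 rad/s
X_L = ωL = 5.19 Ω
X_C = 1/(ωC) = 6.89 Ω
Parallel: admittances add. Y = 1/R + 1/(jωL) + jωC
Y = (0.0175 − j0.0477) S
|Y| = 0.0508 S → |Z| = 1/|Y| = 19.7 Ω, ∠Z = −∠Y = 69.8°

69.8°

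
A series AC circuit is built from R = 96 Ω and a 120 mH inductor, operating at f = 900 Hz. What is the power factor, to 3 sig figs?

ω = 2πf = 5655 rad/s
X_L = ωL = 679 Ω
Z = 96.0 + j679 Ω
|Z| = √(96.0² + 679²) = 685 Ω
∠Z = arctan(679/96.0) = 81.9°
cos φ = cos(81.9°) = 0.140

0.140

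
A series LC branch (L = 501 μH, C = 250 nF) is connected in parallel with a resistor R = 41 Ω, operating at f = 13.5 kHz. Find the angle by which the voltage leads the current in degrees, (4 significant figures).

-83.51°

ω = 2πf = 84820 rad/s
X_L = ωL = 42.50 Ω
X_C = 1/(ωC) = 47.16 Ω
Branch 1: Z₁ = R = 41.00 Ω
Branch 2 (series LC): Z₂ = j(X_L − X_C) = −j4.661 Ω
Parallel: Z = Z₁Z₂/(Z₁+Z₂), |Z| = 4.631 Ω, ∠Z = -83.51°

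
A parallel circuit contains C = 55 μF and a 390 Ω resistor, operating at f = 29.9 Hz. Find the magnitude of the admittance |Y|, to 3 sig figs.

ω = 2πf = 187.9 rad/s
X_C = 1/(ωC) = 96.8 Ω
Parallel: admittances add. Y = 1/R + jωC
Y = (0.00256 + j0.0103) S
|Y| = 0.0106 S → |Z| = 1/|Y| = 93.9 Ω, ∠Z = −∠Y = -76.1°

10.6 mS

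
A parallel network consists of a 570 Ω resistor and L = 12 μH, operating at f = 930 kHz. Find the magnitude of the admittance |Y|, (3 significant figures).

14.4 mS

ω = 2πf = 5.843e+06 rad/s
X_L = ωL = 70.1 Ω
Parallel: admittances add. Y = 1/R + 1/(jωL)
Y = (0.00175 − j0.0143) S
|Y| = 0.0144 S → |Z| = 1/|Y| = 69.6 Ω, ∠Z = −∠Y = 83.0°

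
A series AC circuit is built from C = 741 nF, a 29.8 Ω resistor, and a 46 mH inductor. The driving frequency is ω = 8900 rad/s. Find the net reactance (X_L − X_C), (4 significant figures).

X_L = ωL = 409.4 Ω
X_C = 1/(ωC) = 151.6 Ω
X = 409.4 − 151.6 = 257.8 Ω

257.8 Ω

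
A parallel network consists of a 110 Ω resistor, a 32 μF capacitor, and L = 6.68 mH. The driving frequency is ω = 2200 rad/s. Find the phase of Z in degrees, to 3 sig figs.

-14.5°

X_L = ωL = 14.7 Ω
X_C = 1/(ωC) = 14.2 Ω
Parallel: admittances add. Y = 1/R + 1/(jωL) + jωC
Y = (0.00909 + j0.00235) S
|Y| = 0.00939 S → |Z| = 1/|Y| = 106 Ω, ∠Z = −∠Y = -14.5°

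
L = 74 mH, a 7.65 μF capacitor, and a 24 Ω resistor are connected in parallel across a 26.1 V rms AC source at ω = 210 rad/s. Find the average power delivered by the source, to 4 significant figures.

28.38 W

X_L = ωL = 15.54 Ω
X_C = 1/(ωC) = 622.5 Ω
Parallel: admittances add. Y = 1/R + 1/(jωL) + jωC
Y = (0.04167 − j0.06274) S
|Y| = 0.07532 S → |Z| = 1/|Y| = 13.28 Ω, ∠Z = −∠Y = 56.41°
I = V/|Z| = 1.966 A
P = VI cos φ = 26.1 × 1.966 × cos(56.41°) = 28.38 W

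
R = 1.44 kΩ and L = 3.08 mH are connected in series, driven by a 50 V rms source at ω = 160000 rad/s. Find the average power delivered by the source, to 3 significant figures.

X_L = ωL = 493 Ω
Z = 1440 + j493 Ω
|Z| = √(1440² + 493²) = 1520 Ω
∠Z = arctan(493/1440) = 18.9°
I = V/|Z| = 32.9 mA
P = VI cos φ = 50 × 0.0329 × cos(18.9°) = 1.55 W

1.55 W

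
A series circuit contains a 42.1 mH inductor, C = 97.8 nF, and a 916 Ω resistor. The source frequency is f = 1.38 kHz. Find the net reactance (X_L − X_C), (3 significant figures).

-814 Ω

ω = 2πf = 8671 rad/s
X_L = ωL = 365 Ω
X_C = 1/(ωC) = 1180 Ω
X = 365 − 1180 = -814 Ω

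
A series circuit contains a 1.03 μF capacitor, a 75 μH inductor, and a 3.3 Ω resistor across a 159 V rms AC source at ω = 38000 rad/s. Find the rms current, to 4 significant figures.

X_L = ωL = 2.850 Ω
X_C = 1/(ωC) = 25.55 Ω
Net reactance X = X_L − X_C = -22.70 Ω
Z = 3.300 − j22.70 Ω
|Z| = √(3.300² + 22.70²) = 22.94 Ω
I = V/|Z| = 159/22.94 = 6.932 A

6.932 A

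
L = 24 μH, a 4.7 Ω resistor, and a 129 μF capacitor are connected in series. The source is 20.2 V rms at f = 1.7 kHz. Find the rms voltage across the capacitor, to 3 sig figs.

3.10 V

ω = 2πf = 10680 rad/s
X_L = ωL = 0.256 Ω
X_C = 1/(ωC) = 0.726 Ω
Net reactance X = X_L − X_C = -0.469 Ω
Z = 4.70 − j0.469 Ω
|Z| = √(4.70² + 0.469²) = 4.72 Ω
I = V/|Z| = 4.28 A
V_C = I·|Z_C| = 4.28 × 0.726 = 3.10 V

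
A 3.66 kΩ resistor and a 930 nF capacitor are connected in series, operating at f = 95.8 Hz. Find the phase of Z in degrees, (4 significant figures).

-26.02°

ω = 2πf = 601.9 rad/s
X_C = 1/(ωC) = 1786 Ω
Z = 3660 − j1786 Ω
|Z| = √(3660² + 1786²) = 4073 Ω
∠Z = arctan(-1786/3660) = -26.02°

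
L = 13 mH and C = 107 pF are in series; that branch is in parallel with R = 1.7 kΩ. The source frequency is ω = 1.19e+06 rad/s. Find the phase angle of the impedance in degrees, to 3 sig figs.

12.6°

X_L = ωL = 15500 Ω
X_C = 1/(ωC) = 7850 Ω
Branch 1: Z₁ = R = 1700 Ω
Branch 2 (series LC): Z₂ = j(X_L − X_C) = j7620 Ω
Parallel: Z = Z₁Z₂/(Z₁+Z₂), |Z| = 1660 Ω, ∠Z = 12.6°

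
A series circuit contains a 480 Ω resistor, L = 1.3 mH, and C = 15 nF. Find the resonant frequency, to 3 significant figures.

ω₀ = 1/√(LC) = 1/√(0.0013 × 1.5e-08) = 226500 rad/s
f₀ = ω₀/(2π) = 36.0 kHz

36.0 kHz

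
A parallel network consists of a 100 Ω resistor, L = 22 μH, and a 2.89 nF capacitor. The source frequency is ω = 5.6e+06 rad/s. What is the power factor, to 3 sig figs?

0.778

X_L = ωL = 123 Ω
X_C = 1/(ωC) = 61.8 Ω
Parallel: admittances add. Y = 1/R + 1/(jωL) + jωC
Y = (0.0100 + j0.00807) S
|Y| = 0.0128 S → |Z| = 1/|Y| = 77.8 Ω, ∠Z = −∠Y = -38.9°
cos φ = cos(-38.9°) = 0.778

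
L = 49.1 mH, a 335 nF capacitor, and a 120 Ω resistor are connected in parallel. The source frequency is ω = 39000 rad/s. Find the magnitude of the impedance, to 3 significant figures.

X_L = ωL = 1910 Ω
X_C = 1/(ωC) = 76.5 Ω
Parallel: admittances add. Y = 1/R + 1/(jωL) + jωC
Y = (0.00833 + j0.0125) S
|Y| = 0.0151 S → |Z| = 1/|Y| = 66.4 Ω, ∠Z = −∠Y = -56.4°

66.4 Ω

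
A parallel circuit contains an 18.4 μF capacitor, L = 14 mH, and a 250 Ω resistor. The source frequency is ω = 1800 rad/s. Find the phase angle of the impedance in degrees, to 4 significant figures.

58.64°

X_L = ωL = 25.20 Ω
X_C = 1/(ωC) = 30.19 Ω
Parallel: admittances add. Y = 1/R + 1/(jωL) + jωC
Y = (0.004000 − j0.006563) S
|Y| = 0.007686 S → |Z| = 1/|Y| = 130.1 Ω, ∠Z = −∠Y = 58.64°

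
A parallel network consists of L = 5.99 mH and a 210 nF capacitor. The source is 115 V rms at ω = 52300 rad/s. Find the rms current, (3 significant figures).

896 mA

X_L = ωL = 313 Ω
X_C = 1/(ωC) = 91.0 Ω
Parallel: admittances add. Y = 1/(jωL) + jωC
Y = (0 + j0.00779) S
|Y| = 0.00779 S → |Z| = 1/|Y| = 128 Ω, ∠Z = −∠Y = -90.0°
I = V/|Z| = 115/128 = 896 mA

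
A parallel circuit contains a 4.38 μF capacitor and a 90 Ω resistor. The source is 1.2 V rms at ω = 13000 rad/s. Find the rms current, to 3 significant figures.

69.6 mA

X_C = 1/(ωC) = 17.6 Ω
Parallel: admittances add. Y = 1/R + jωC
Y = (0.0111 + j0.0569) S
|Y| = 0.0580 S → |Z| = 1/|Y| = 17.2 Ω, ∠Z = −∠Y = -79.0°
I = V/|Z| = 1.2/17.2 = 69.6 mA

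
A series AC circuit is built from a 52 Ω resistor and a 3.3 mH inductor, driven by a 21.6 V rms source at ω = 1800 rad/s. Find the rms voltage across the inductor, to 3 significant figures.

X_L = ωL = 5.94 Ω
Z = 52.0 + j5.94 Ω
|Z| = √(52.0² + 5.94²) = 52.3 Ω
I = V/|Z| = 413 mA
V_L = I·|Z_L| = 0.413 × 5.94 = 2.45 V

2.45 V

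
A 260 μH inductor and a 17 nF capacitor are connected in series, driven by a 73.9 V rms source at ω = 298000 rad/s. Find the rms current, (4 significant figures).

X_L = ωL = 77.48 Ω
X_C = 1/(ωC) = 197.4 Ω
Net reactance X = X_L − X_C = -119.9 Ω
Z = − j119.9 Ω
|Z| = √(0² + 119.9²) = 119.9 Ω
I = V/|Z| = 73.9/119.9 = 616.3 mA

616.3 mA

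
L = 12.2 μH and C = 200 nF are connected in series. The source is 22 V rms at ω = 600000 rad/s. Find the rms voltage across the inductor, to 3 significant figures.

159 V

X_L = ωL = 7.32 Ω
X_C = 1/(ωC) = 8.33 Ω
Net reactance X = X_L − X_C = -1.01 Ω
Z = − j1.01 Ω
|Z| = √(0² + 1.01²) = 1.01 Ω
I = V/|Z| = 21.7 A
V_L = I·|Z_L| = 21.7 × 7.32 = 159 V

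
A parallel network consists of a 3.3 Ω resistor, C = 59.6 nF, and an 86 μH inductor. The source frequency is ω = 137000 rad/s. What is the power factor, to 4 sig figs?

0.9694

X_L = ωL = 11.78 Ω
X_C = 1/(ωC) = 122.5 Ω
Parallel: admittances add. Y = 1/R + 1/(jωL) + jωC
Y = (0.3030 − j0.07671) S
|Y| = 0.3126 S → |Z| = 1/|Y| = 3.199 Ω, ∠Z = −∠Y = 14.21°
cos φ = cos(14.21°) = 0.9694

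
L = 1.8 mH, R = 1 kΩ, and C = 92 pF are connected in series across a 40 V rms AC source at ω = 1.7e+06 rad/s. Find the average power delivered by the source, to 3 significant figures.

X_L = ωL = 3060 Ω
X_C = 1/(ωC) = 6390 Ω
Net reactance X = X_L − X_C = -3330 Ω
Z = 1000 − j3330 Ω
|Z| = √(1000² + 3330²) = 3480 Ω
∠Z = arctan(-3330/1000) = -73.3°
I = V/|Z| = 11.5 mA
P = VI cos φ = 40 × 0.0115 × cos(-73.3°) = 132 mW

132 mW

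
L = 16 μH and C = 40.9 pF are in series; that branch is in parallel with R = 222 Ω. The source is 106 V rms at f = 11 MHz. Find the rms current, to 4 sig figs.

ω = 2πf = 6.912e+07 rad/s
X_L = ωL = 1106 Ω
X_C = 1/(ωC) = 353.8 Ω
Branch 1: Z₁ = R = 222.0 Ω
Branch 2 (series LC): Z₂ = j(X_L − X_C) = j752.1 Ω
Parallel: Z = Z₁Z₂/(Z₁+Z₂), |Z| = 212.9 Ω, ∠Z = 16.45°
I = V/|Z| = 106/212.9 = 497.8 mA

497.8 mA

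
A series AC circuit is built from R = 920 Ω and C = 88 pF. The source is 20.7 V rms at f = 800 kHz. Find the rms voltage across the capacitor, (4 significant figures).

19.17 V

ω = 2πf = 5.027e+06 rad/s
X_C = 1/(ωC) = 2261 Ω
Z = 920.0 − j2261 Ω
|Z| = √(920.0² + 2261²) = 2441 Ω
I = V/|Z| = 8.481 mA
V_C = I·|Z_C| = 0.008481 × 2261 = 19.17 V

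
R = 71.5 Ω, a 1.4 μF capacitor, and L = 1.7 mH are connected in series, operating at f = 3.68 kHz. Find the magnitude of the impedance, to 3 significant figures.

ω = 2πf = 23120 rad/s
X_L = ωL = 39.3 Ω
X_C = 1/(ωC) = 30.9 Ω
Net reactance X = X_L − X_C = 8.42 Ω
Z = 71.5 + j8.42 Ω
|Z| = √(71.5² + 8.42²) = 72.0 Ω

72.0 Ω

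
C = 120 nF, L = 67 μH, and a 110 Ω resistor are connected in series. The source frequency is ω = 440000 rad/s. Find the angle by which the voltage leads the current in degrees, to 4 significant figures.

X_L = ωL = 29.48 Ω
X_C = 1/(ωC) = 18.94 Ω
Net reactance X = X_L − X_C = 10.54 Ω
Z = 110.0 + j10.54 Ω
|Z| = √(110.0² + 10.54²) = 110.5 Ω
∠Z = arctan(10.54/110.0) = 5.474°

5.474°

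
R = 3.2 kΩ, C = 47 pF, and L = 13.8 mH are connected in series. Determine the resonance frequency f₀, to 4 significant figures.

ω₀ = 1/√(LC) = 1/√(0.0138 × 4.7e-11) = 1.242e+06 rad/s
f₀ = ω₀/(2π) = 197.6 kHz

197.6 kHz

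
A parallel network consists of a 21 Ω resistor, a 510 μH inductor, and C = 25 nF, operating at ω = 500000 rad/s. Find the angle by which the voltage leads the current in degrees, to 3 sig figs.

-10.2°

X_L = ωL = 255 Ω
X_C = 1/(ωC) = 80.0 Ω
Parallel: admittances add. Y = 1/R + 1/(jωL) + jωC
Y = (0.0476 + j0.00858) S
|Y| = 0.0484 S → |Z| = 1/|Y| = 20.7 Ω, ∠Z = −∠Y = -10.2°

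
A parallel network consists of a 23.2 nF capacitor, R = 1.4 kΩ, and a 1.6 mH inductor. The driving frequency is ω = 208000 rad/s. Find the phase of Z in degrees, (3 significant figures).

X_L = ωL = 333 Ω
X_C = 1/(ωC) = 207 Ω
Parallel: admittances add. Y = 1/R + 1/(jωL) + jωC
Y = (0.000714 + j0.00182) S
|Y| = 0.00196 S → |Z| = 1/|Y| = 511 Ω, ∠Z = −∠Y = -68.6°

-68.6°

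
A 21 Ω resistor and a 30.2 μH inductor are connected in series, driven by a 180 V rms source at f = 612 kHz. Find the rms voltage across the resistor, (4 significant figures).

32.03 V

ω = 2πf = 3.845e+06 rad/s
X_L = ωL = 116.1 Ω
Z = 21.00 + j116.1 Ω
|Z| = √(21.00² + 116.1²) = 118.0 Ω
I = V/|Z| = 1.525 A
V_R = I·|Z_R| = 1.525 × 21.00 = 32.03 V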